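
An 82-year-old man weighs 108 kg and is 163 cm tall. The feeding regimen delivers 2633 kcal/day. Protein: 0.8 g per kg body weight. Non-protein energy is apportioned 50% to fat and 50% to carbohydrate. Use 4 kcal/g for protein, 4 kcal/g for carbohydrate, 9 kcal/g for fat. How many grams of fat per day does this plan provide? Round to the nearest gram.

Protein = 0.8 × 108 = 86.4 g → 86.4 × 4 = 345.6 kcal.
Non-protein calories = 2633 − 345.6 = 2287.4 kcal.
Fat: 50% × 2287.4 = 1143.7 kcal; carbohydrate: 1143.7 kcal.
Fat: 1143.7 kcal ÷ 9 kcal/g = 127.0778 g.

127 g/day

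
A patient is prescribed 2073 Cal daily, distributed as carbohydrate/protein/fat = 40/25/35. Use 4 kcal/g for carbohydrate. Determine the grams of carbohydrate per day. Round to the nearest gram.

Carbohydrate energy = 40% × 2073 = 829.2 kcal.
At 4 kcal/g: 829.2 ÷ 4 = 207.3 g.

207 g/day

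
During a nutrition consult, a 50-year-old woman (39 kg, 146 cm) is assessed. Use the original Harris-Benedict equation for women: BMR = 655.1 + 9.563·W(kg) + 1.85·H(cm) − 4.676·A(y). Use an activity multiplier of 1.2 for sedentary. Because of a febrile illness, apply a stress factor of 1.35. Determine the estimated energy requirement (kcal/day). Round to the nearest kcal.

Harris-Benedict: BMR = 655.1 + 9.563(39) + 1.85(146) − 4.676(50) = 1064.357 kcal/day.
TEE = BMR × activity factor = 1064.357 × 1.2 = 1277.2284 kcal/day.
Apply stress factor: 1277.2284 × 1.35 = 1724.2583 kcal/day.

1724 kcal/day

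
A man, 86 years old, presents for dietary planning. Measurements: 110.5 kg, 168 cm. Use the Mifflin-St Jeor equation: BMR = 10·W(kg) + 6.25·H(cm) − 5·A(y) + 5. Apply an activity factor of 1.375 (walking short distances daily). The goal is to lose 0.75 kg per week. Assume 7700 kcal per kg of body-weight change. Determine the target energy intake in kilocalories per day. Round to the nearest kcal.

Mifflin-St Jeor (male): BMR = 10(110.5) + 6.25(168) − 5(86) + 5 = 1105 + 1050 − 430 + 5 = 1730 kcal/day.
TEE = 1730 × 1.375 = 2378.75 kcal/day.
Required daily deficit = 0.75 × 7700 ÷ 7 = 825 kcal/day.
Target intake = 2378.75 − 825 = 1553.75 kcal/day.

1554 kilocalories per day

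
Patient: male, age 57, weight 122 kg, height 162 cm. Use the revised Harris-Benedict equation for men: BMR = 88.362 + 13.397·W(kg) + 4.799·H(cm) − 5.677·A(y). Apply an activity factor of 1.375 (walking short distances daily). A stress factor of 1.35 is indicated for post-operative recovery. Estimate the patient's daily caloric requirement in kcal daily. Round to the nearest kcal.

4040 kcal daily

Harris-Benedict: BMR = 88.362 + 13.397(122) + 4.799(162) − 5.677(57) = 2176.645 kcal/day.
TEE = BMR × activity factor = 2176.645 × 1.375 = 2992.8869 kcal/day.
Apply stress factor: 2992.8869 × 1.35 = 4040.3973 kcal/day.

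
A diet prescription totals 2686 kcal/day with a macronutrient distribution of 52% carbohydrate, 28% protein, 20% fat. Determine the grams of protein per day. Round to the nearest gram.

Protein energy = 28% × 2686 = 752.08 kcal.
At 4 kcal/g: 752.08 ÷ 4 = 188.02 g.

188 g/day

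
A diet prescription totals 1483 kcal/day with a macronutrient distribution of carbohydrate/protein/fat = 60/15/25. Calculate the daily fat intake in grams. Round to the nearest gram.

41 g/day

Fat energy = 25% × 1483 = 370.75 kcal.
At 9 kcal/g: 370.75 ÷ 9 = 41.1944 g.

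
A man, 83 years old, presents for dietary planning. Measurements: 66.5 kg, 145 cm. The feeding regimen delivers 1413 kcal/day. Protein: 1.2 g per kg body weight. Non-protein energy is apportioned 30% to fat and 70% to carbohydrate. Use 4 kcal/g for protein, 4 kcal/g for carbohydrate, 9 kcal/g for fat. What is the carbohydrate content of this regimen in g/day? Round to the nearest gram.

Protein = 1.2 × 66.5 = 79.8 g → 79.8 × 4 = 319.2 kcal.
Non-protein calories = 1413 − 319.2 = 1093.8 kcal.
Fat: 30% × 1093.8 = 328.14 kcal; carbohydrate: 765.66 kcal.
Carbohydrate: 765.66 kcal ÷ 4 kcal/g = 191.415 g.

191 g/day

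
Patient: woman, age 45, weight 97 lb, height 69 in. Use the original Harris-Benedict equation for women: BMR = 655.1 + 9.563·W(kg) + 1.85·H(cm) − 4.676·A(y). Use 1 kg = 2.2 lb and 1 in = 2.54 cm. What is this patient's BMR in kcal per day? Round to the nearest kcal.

Convert to metric: weight = 97 ÷ 2.2 = 44.0909 kg; height = 69 × 2.54 = 175.26 cm.
Harris-Benedict: BMR = 655.1 + 9.563(44.0909) + 1.85(175.26) − 4.676(45) = 1190.5524 kcal/day.

1191 kcal per day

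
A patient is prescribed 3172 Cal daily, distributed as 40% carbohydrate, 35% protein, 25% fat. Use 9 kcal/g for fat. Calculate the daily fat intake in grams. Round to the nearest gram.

Fat energy = 25% × 3172 = 793 kcal.
At 9 kcal/g: 793 ÷ 9 = 88.1111 g.

88 g/day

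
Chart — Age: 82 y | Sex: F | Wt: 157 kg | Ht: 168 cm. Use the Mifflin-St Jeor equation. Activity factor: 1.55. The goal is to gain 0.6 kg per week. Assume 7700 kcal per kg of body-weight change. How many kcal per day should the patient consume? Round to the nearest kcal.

Mifflin-St Jeor (female): BMR = 10(157) + 6.25(168) − 5(82) − 161 = 1570 + 1050 − 410 − 161 = 2049 kcal/day.
TEE = 2049 × 1.55 = 3175.95 kcal/day.
Required daily surplus = 0.6 × 7700 ÷ 7 = 660 kcal/day.
Target intake = 3175.95 + 660 = 3835.95 kcal/day.

3836 kcal per day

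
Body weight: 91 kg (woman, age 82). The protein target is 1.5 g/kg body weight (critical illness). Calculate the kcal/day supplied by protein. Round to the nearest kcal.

Protein = 1.5 g/kg × 91 kg = 136.5 g/day.
Protein energy = 136.5 g × 4 kcal/g = 546 kcal/day.

546 kcal/day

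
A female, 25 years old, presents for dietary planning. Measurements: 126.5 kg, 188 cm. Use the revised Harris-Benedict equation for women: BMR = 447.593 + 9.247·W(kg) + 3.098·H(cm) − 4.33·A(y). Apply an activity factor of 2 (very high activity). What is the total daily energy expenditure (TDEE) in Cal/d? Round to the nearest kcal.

Harris-Benedict: BMR = 447.593 + 9.247(126.5) + 3.098(188) − 4.33(25) = 2091.5125 kcal/day.
TEE = BMR × activity factor = 2091.5125 × 2 = 4183.025 kcal/day.

4183 Cal/d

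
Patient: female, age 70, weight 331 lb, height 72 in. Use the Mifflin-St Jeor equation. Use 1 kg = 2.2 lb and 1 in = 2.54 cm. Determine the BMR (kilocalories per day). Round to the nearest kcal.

2137 kilocalories per day

Convert to metric: weight = 331 ÷ 2.2 = 150.4545 kg; height = 72 × 2.54 = 182.88 cm.
Mifflin-St Jeor (female): BMR = 10(150.4545) + 6.25(182.88) − 5(70) − 161 = 1504.5455 + 1143 − 350 − 161 = 2136.5455 kcal/day.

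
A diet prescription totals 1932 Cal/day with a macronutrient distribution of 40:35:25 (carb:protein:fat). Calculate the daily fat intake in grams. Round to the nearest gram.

Fat energy = 25% × 1932 = 483 kcal.
At 9 kcal/g: 483 ÷ 9 = 53.6667 g.

54 g/day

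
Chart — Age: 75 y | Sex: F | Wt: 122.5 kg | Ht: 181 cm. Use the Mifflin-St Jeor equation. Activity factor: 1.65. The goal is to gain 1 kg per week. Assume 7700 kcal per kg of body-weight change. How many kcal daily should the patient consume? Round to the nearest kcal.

Mifflin-St Jeor (female): BMR = 10(122.5) + 6.25(181) − 5(75) − 161 = 1225 + 1131.25 − 375 − 161 = 1820.25 kcal/day.
TEE = 1820.25 × 1.65 = 3003.4125 kcal/day.
Required daily surplus = 1 × 7700 ÷ 7 = 1100 kcal/day.
Target intake = 3003.4125 + 1100 = 4103.4125 kcal/day.

4103 kcal daily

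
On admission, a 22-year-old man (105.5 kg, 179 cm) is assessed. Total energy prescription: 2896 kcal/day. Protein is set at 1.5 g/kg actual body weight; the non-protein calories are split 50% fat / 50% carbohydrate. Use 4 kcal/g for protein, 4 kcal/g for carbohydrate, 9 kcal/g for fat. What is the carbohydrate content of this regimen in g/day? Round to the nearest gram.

Protein = 1.5 × 105.5 = 158.25 g → 158.25 × 4 = 633 kcal.
Non-protein calories = 2896 − 633 = 2263 kcal.
Fat: 50% × 2263 = 1131.5 kcal; carbohydrate: 1131.5 kcal.
Carbohydrate: 1131.5 kcal ÷ 4 kcal/g = 282.875 g.

283 g/day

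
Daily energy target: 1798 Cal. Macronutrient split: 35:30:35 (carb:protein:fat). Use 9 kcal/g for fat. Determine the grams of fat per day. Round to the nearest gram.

70 g/day

Fat energy = 35% × 1798 = 629.3 kcal.
At 9 kcal/g: 629.3 ÷ 9 = 69.9222 g.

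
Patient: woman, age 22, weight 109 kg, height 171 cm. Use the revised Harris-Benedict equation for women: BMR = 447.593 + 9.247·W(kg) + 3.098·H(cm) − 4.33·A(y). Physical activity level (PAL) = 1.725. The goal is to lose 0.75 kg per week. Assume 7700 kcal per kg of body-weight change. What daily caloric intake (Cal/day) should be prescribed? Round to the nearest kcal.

2435 Cal/day

Harris-Benedict: BMR = 447.593 + 9.247(109) + 3.098(171) − 4.33(22) = 1890.014 kcal/day.
TEE = 1890.014 × 1.725 = 3260.2742 kcal/day.
Required daily deficit = 0.75 × 7700 ÷ 7 = 825 kcal/day.
Target intake = 3260.2742 − 825 = 2435.2742 kcal/day.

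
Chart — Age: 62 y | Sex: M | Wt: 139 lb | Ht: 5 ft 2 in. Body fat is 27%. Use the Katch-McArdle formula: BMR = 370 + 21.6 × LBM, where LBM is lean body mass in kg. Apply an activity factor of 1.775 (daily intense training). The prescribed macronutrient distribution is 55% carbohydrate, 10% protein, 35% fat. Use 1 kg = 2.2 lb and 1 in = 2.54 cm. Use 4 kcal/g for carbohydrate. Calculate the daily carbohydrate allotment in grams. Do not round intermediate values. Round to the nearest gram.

333 g/day

Convert to metric: weight = 139 ÷ 2.2 = 63.1818 kg; height = (5×12 + 2) × 2.54 = 62 × 2.54 = 157.48 cm.
LBM = 63.1818 × (1 − 0.27) = 46.1227 kg. Katch-McArdle: BMR = 370 + 21.6 × 46.1227 = 1366.2509 kcal/day.
TEE = 1366.2509 × 1.775 = 2425.0954 kcal/day.
Carbohydrate energy = 55% × 2425.0954 = 1333.8025 kcal.
Carbohydrate = 1333.8025 ÷ 4 kcal/g = 333.4506 g.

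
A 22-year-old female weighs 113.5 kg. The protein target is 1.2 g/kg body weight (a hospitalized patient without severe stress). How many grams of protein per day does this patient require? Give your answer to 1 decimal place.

136.2 g/day

Protein = 1.2 g/kg × 113.5 kg = 136.2 g/day.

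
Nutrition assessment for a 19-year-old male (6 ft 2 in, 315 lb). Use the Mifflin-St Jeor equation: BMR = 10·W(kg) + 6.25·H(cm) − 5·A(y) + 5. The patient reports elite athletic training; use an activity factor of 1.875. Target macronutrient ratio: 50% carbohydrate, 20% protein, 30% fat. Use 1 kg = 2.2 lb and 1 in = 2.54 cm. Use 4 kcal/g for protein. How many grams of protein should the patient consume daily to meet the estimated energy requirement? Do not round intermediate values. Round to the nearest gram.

Convert to metric: weight = 315 ÷ 2.2 = 143.1818 kg; height = (6×12 + 2) × 2.54 = 74 × 2.54 = 187.96 cm.
Mifflin-St Jeor (male): BMR = 10(143.1818) + 6.25(187.96) − 5(19) + 5 = 1431.8182 + 1174.75 − 95 + 5 = 2516.5682 kcal/day.
TEE = 2516.5682 × 1.875 = 4718.5653 kcal/day.
Protein energy = 20% × 4718.5653 = 943.7131 kcal.
Protein = 943.7131 ÷ 4 kcal/g = 235.9283 g.

236 g/day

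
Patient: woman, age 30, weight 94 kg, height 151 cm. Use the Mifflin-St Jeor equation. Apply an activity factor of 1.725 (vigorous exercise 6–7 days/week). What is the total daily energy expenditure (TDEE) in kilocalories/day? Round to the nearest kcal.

2713 kilocalories/day

Mifflin-St Jeor (female): BMR = 10(94) + 6.25(151) − 5(30) − 161 = 940 + 943.75 − 150 − 161 = 1572.75 kcal/day.
TEE = BMR × activity factor = 1572.75 × 1.725 = 2712.9938 kcal/day.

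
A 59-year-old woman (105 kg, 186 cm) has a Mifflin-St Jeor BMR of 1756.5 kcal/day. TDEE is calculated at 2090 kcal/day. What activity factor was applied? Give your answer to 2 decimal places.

1.19

Activity factor = TEE ÷ BMR = 2090 ÷ 1756.5 = 1.19.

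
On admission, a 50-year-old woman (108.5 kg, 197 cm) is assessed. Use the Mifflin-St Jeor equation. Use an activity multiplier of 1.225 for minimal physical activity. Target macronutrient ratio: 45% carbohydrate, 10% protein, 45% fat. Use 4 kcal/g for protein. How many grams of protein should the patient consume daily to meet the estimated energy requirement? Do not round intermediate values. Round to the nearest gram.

58 g/day

Mifflin-St Jeor (female): BMR = 10(108.5) + 6.25(197) − 5(50) − 161 = 1085 + 1231.25 − 250 − 161 = 1905.25 kcal/day.
TEE = 1905.25 × 1.225 = 2333.9313 kcal/day.
Protein energy = 10% × 2333.9313 = 233.3931 kcal.
Protein = 233.3931 ÷ 4 kcal/g = 58.3483 g.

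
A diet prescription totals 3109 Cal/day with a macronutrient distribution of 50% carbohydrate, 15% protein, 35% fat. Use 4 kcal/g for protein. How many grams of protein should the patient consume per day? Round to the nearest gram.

Protein energy = 15% × 3109 = 466.35 kcal.
At 4 kcal/g: 466.35 ÷ 4 = 116.5875 g.

117 g/day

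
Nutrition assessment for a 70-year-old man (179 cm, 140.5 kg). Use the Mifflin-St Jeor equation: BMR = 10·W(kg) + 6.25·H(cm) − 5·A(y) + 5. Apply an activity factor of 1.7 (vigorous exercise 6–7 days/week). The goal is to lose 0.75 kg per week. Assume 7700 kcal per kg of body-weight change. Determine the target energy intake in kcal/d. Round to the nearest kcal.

2879 kcal/d

Mifflin-St Jeor (male): BMR = 10(140.5) + 6.25(179) − 5(70) + 5 = 1405 + 1118.75 − 350 + 5 = 2178.75 kcal/day.
TEE = 2178.75 × 1.7 = 3703.875 kcal/day.
Required daily deficit = 0.75 × 7700 ÷ 7 = 825 kcal/day.
Target intake = 3703.875 − 825 = 2878.875 kcal/day.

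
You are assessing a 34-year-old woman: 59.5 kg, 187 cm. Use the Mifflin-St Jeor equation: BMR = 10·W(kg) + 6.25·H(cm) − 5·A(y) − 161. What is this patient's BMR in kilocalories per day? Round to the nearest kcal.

Mifflin-St Jeor (female): BMR = 10(59.5) + 6.25(187) − 5(34) − 161 = 595 + 1168.75 − 170 − 161 = 1432.75 kcal/day.

1433 kilocalories per day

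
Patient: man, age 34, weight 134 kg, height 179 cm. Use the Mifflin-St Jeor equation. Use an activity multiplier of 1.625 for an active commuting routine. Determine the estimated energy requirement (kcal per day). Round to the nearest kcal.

Mifflin-St Jeor (male): BMR = 10(134) + 6.25(179) − 5(34) + 5 = 1340 + 1118.75 − 170 + 5 = 2293.75 kcal/day.
TEE = BMR × activity factor = 2293.75 × 1.625 = 3727.3438 kcal/day.

3727 kcal per day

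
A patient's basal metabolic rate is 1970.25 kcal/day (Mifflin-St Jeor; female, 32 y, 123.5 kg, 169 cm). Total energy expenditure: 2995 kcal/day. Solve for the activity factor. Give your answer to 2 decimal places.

1.52

Activity factor = TEE ÷ BMR = 2995 ÷ 1970.25 = 1.52.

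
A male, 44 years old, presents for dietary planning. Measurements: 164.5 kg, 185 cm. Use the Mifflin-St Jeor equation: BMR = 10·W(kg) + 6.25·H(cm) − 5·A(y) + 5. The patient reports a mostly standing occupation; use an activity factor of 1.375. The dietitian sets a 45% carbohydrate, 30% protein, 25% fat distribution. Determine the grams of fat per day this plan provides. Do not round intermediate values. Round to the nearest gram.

Mifflin-St Jeor (male): BMR = 10(164.5) + 6.25(185) − 5(44) + 5 = 1645 + 1156.25 − 220 + 5 = 2586.25 kcal/day.
TEE = 2586.25 × 1.375 = 3556.0938 kcal/day.
Fat energy = 25% × 3556.0938 = 889.0234 kcal.
Fat = 889.0234 ÷ 9 kcal/g = 98.7804 g.

99 g/day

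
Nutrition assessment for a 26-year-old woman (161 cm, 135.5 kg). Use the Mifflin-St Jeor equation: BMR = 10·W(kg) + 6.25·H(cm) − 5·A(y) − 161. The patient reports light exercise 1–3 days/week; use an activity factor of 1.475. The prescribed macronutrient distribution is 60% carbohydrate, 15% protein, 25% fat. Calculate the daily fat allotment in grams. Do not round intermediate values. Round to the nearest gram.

Mifflin-St Jeor (female): BMR = 10(135.5) + 6.25(161) − 5(26) − 161 = 1355 + 1006.25 − 130 − 161 = 2070.25 kcal/day.
TEE = 2070.25 × 1.475 = 3053.6188 kcal/day.
Fat energy = 25% × 3053.6188 = 763.4047 kcal.
Fat = 763.4047 ÷ 9 kcal/g = 84.8227 g.

85 g/day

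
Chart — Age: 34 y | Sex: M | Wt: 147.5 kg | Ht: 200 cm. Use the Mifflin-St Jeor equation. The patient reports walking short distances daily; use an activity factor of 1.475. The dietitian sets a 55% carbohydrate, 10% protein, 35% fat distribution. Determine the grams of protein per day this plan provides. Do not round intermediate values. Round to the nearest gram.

Mifflin-St Jeor (male): BMR = 10(147.5) + 6.25(200) − 5(34) + 5 = 1475 + 1250 − 170 + 5 = 2560 kcal/day.
TEE = 2560 × 1.475 = 3776 kcal/day.
Protein energy = 10% × 3776 = 377.6 kcal.
Protein = 377.6 ÷ 4 kcal/g = 94.4 g.

94 g/day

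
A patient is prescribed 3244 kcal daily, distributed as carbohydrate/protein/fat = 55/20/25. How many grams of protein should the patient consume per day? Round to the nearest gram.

Protein energy = 20% × 3244 = 648.8 kcal.
At 4 kcal/g: 648.8 ÷ 4 = 162.2 g.

162 g/day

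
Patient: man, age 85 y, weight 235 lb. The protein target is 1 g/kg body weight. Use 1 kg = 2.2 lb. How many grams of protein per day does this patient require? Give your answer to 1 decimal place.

106.8 g/day

Weight in kg = 235 ÷ 2.2 = 106.8182 kg.
Protein = 1 g/kg × 106.8182 kg = 106.8182 g/day.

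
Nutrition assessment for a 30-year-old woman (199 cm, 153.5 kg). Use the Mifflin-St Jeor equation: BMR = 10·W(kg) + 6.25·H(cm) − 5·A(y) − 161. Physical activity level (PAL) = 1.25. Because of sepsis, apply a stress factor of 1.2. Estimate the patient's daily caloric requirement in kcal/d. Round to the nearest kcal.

Mifflin-St Jeor (female): BMR = 10(153.5) + 6.25(199) − 5(30) − 161 = 1535 + 1243.75 − 150 − 161 = 2467.75 kcal/day.
TEE = BMR × activity factor = 2467.75 × 1.25 = 3084.6875 kcal/day.
Apply stress factor: 3084.6875 × 1.2 = 3701.625 kcal/day.

3702 kcal/d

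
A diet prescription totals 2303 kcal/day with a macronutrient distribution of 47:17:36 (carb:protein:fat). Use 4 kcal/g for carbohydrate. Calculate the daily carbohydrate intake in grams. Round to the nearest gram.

271 g/day

Carbohydrate energy = 47% × 2303 = 1082.41 kcal.
At 4 kcal/g: 1082.41 ÷ 4 = 270.6025 g.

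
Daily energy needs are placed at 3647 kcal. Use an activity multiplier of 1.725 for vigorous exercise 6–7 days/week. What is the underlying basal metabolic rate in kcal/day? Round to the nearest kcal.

2114 kcal/day

BMR = TEE ÷ activity factor = 3647 ÷ 1.725 = 2114.2029 kcal/day.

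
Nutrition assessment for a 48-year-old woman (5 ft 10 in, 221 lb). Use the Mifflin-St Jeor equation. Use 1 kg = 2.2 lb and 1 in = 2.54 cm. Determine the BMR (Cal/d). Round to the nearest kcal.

1715 Cal/d

Convert to metric: weight = 221 ÷ 2.2 = 100.4545 kg; height = (5×12 + 10) × 2.54 = 70 × 2.54 = 177.8 cm.
Mifflin-St Jeor (female): BMR = 10(100.4545) + 6.25(177.8) − 5(48) − 161 = 1004.5455 + 1111.25 − 240 − 161 = 1714.7955 kcal/day.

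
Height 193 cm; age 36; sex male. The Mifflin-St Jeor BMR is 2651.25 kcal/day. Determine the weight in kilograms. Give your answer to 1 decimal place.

162.0 kg

2651.25 = 10·W + 6.25(193) − 5(36) + 5
10·W = 2651.25 − 1031.25 = 1620, so W = 162 kg.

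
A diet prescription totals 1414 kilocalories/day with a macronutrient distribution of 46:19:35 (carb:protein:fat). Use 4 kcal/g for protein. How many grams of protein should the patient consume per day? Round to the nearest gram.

Protein energy = 19% × 1414 = 268.66 kcal.
At 4 kcal/g: 268.66 ÷ 4 = 67.165 g.

67 g/day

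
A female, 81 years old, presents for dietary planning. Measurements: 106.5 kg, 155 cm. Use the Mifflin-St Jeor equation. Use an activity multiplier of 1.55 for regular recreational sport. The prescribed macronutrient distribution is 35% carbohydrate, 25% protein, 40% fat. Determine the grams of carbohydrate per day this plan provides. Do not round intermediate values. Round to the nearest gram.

199 g/day

Mifflin-St Jeor (female): BMR = 10(106.5) + 6.25(155) − 5(81) − 161 = 1065 + 968.75 − 405 − 161 = 1467.75 kcal/day.
TEE = 1467.75 × 1.55 = 2275.0125 kcal/day.
Carbohydrate energy = 35% × 2275.0125 = 796.2544 kcal.
Carbohydrate = 796.2544 ÷ 4 kcal/g = 199.0636 g.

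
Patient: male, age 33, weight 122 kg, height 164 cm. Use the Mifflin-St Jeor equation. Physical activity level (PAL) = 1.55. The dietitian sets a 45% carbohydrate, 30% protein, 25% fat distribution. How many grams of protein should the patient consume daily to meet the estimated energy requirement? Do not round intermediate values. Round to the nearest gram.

Mifflin-St Jeor (male): BMR = 10(122) + 6.25(164) − 5(33) + 5 = 1220 + 1025 − 165 + 5 = 2085 kcal/day.
TEE = 2085 × 1.55 = 3231.75 kcal/day.
Protein energy = 30% × 3231.75 = 969.525 kcal.
Protein = 969.525 ÷ 4 kcal/g = 242.3813 g.

242 g/day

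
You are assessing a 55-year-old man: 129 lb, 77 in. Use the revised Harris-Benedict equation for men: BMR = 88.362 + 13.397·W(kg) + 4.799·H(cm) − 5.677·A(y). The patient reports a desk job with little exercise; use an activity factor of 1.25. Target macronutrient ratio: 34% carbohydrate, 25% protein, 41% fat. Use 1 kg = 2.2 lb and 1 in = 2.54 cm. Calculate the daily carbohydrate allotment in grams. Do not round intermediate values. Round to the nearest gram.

Convert to metric: weight = 129 ÷ 2.2 = 58.6364 kg; height = 77 × 2.54 = 195.58 cm.
Harris-Benedict: BMR = 88.362 + 13.397(58.6364) + 4.799(195.58) − 5.677(55) = 1500.2668 kcal/day.
TEE = 1500.2668 × 1.25 = 1875.3335 kcal/day.
Carbohydrate energy = 34% × 1875.3335 = 637.6134 kcal.
Carbohydrate = 637.6134 ÷ 4 kcal/g = 159.4033 g.

159 g/day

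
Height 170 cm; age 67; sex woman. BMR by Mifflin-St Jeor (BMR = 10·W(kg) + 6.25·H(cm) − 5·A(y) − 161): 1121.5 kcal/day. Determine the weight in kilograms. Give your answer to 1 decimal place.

1121.5 = 10·W + 6.25(170) − 5(67) − 161
10·W = 1121.5 − 566.5 = 555, so W = 55.5 kg.

55.5 kg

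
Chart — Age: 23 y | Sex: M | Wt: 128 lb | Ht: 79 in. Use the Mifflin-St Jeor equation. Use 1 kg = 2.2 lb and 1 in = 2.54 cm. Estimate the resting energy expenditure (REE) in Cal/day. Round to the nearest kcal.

1726 Cal/day

Convert to metric: weight = 128 ÷ 2.2 = 58.1818 kg; height = 79 × 2.54 = 200.66 cm.
Mifflin-St Jeor (male): BMR = 10(58.1818) + 6.25(200.66) − 5(23) + 5 = 581.8182 + 1254.125 − 115 + 5 = 1725.9432 kcal/day.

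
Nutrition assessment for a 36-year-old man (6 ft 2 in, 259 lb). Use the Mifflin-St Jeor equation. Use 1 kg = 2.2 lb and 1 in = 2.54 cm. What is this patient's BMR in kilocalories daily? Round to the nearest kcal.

Convert to metric: weight = 259 ÷ 2.2 = 117.7273 kg; height = (6×12 + 2) × 2.54 = 74 × 2.54 = 187.96 cm.
Mifflin-St Jeor (male): BMR = 10(117.7273) + 6.25(187.96) − 5(36) + 5 = 1177.2727 + 1174.75 − 180 + 5 = 2177.0227 kcal/day.

2177 kilocalories daily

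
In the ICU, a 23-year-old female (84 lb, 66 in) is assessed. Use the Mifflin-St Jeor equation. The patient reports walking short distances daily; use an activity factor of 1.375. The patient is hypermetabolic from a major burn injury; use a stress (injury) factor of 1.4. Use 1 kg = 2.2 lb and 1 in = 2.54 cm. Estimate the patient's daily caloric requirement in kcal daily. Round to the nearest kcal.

Convert to metric: weight = 84 ÷ 2.2 = 38.1818 kg; height = 66 × 2.54 = 167.64 cm.
Mifflin-St Jeor (female): BMR = 10(38.1818) + 6.25(167.64) − 5(23) − 161 = 381.8182 + 1047.75 − 115 − 161 = 1153.5682 kcal/day.
TEE = BMR × activity factor = 1153.5682 × 1.375 = 1586.1563 kcal/day.
Apply stress factor: 1586.1563 × 1.4 = 2220.6188 kcal/day.

2221 kcal daily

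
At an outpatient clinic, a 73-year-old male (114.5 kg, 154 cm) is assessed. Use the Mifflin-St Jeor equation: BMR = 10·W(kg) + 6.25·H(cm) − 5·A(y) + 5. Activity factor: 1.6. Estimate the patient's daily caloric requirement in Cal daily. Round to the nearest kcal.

2796 Cal daily

Mifflin-St Jeor (male): BMR = 10(114.5) + 6.25(154) − 5(73) + 5 = 1145 + 962.5 − 365 + 5 = 1747.5 kcal/day.
TEE = BMR × activity factor = 1747.5 × 1.6 = 2796 kcal/day.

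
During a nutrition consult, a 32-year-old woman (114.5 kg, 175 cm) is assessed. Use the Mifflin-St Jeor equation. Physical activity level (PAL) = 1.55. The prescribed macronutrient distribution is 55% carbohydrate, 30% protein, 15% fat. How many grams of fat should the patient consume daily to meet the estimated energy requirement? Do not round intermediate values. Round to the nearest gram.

50 g/day

Mifflin-St Jeor (female): BMR = 10(114.5) + 6.25(175) − 5(32) − 161 = 1145 + 1093.75 − 160 − 161 = 1917.75 kcal/day.
TEE = 1917.75 × 1.55 = 2972.5125 kcal/day.
Fat energy = 15% × 2972.5125 = 445.8769 kcal.
Fat = 445.8769 ÷ 9 kcal/g = 49.5419 g.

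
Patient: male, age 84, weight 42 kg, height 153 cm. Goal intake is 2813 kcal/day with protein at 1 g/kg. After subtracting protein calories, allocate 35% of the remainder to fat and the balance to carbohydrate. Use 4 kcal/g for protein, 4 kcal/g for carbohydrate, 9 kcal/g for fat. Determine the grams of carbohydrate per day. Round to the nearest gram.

430 g/day

Protein = 1 × 42 = 42 g → 42 × 4 = 168 kcal.
Non-protein calories = 2813 − 168 = 2645 kcal.
Fat: 35% × 2645 = 925.75 kcal; carbohydrate: 1719.25 kcal.
Carbohydrate: 1719.25 kcal ÷ 4 kcal/g = 429.8125 g.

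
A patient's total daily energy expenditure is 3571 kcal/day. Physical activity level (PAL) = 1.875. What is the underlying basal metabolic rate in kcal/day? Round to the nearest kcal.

1905 kcal/day

BMR = TEE ÷ activity factor = 3571 ÷ 1.875 = 1904.5333 kcal/day.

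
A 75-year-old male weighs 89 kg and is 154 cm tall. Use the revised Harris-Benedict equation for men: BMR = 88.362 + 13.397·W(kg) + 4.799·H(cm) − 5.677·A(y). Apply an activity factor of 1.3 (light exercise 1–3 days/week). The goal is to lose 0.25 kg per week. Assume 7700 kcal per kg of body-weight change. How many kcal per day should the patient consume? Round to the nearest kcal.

Harris-Benedict: BMR = 88.362 + 13.397(89) + 4.799(154) − 5.677(75) = 1593.966 kcal/day.
TEE = 1593.966 × 1.3 = 2072.1558 kcal/day.
Required daily deficit = 0.25 × 7700 ÷ 7 = 275 kcal/day.
Target intake = 2072.1558 − 275 = 1797.1558 kcal/day.

1797 kcal per day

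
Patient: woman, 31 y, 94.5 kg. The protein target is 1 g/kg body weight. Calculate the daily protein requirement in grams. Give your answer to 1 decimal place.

Protein = 1 g/kg × 94.5 kg = 94.5 g/day.

94.5 g/day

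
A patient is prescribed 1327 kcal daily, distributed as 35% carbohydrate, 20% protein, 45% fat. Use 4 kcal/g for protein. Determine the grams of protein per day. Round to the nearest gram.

Protein energy = 20% × 1327 = 265.4 kcal.
At 4 kcal/g: 265.4 ÷ 4 = 66.35 g.

66 g/day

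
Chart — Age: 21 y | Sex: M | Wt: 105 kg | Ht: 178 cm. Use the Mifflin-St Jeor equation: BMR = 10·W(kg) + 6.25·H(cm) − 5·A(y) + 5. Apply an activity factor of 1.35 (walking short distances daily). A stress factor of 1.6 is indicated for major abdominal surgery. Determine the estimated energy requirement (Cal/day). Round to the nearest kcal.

Mifflin-St Jeor (male): BMR = 10(105) + 6.25(178) − 5(21) + 5 = 1050 + 1112.5 − 105 + 5 = 2062.5 kcal/day.
TEE = BMR × activity factor = 2062.5 × 1.35 = 2784.375 kcal/day.
Apply stress factor: 2784.375 × 1.6 = 4455 kcal/day.

4455 Cal/day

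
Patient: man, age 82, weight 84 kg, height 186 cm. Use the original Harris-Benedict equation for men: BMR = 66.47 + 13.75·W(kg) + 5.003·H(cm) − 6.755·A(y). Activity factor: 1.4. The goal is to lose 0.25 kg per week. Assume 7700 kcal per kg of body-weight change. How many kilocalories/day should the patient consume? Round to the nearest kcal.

1962 kilocalories/day

Harris-Benedict: BMR = 66.47 + 13.75(84) + 5.003(186) − 6.755(82) = 1598.118 kcal/day.
TEE = 1598.118 × 1.4 = 2237.3652 kcal/day.
Required daily deficit = 0.25 × 7700 ÷ 7 = 275 kcal/day.
Target intake = 2237.3652 − 275 = 1962.3652 kcal/day.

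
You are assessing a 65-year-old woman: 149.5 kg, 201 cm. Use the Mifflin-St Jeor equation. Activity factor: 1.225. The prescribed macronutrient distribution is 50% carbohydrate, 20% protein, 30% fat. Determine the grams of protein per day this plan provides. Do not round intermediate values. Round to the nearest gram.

139 g/day

Mifflin-St Jeor (female): BMR = 10(149.5) + 6.25(201) − 5(65) − 161 = 1495 + 1256.25 − 325 − 161 = 2265.25 kcal/day.
TEE = 2265.25 × 1.225 = 2774.9313 kcal/day.
Protein energy = 20% × 2774.9313 = 554.9863 kcal.
Protein = 554.9863 ÷ 4 kcal/g = 138.7466 g.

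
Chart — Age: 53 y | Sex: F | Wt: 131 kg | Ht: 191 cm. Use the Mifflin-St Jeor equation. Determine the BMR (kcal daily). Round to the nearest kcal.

2078 kcal daily

Mifflin-St Jeor (female): BMR = 10(131) + 6.25(191) − 5(53) − 161 = 1310 + 1193.75 − 265 − 161 = 2077.75 kcal/day.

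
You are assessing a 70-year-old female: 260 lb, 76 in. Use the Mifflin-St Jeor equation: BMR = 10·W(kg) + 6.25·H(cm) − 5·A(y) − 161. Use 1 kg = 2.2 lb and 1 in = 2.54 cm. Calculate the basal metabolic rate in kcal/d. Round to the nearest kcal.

Convert to metric: weight = 260 ÷ 2.2 = 118.1818 kg; height = 76 × 2.54 = 193.04 cm.
Mifflin-St Jeor (female): BMR = 10(118.1818) + 6.25(193.04) − 5(70) − 161 = 1181.8182 + 1206.5 − 350 − 161 = 1877.3182 kcal/day.

1877 kcal/d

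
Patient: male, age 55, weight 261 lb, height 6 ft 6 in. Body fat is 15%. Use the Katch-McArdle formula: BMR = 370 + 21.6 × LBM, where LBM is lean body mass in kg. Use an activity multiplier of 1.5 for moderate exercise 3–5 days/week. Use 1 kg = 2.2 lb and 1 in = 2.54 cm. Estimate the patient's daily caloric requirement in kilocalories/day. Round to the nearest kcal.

3822 kilocalories/day

Convert to metric: weight = 261 ÷ 2.2 = 118.6364 kg; height = (6×12 + 6) × 2.54 = 78 × 2.54 = 198.12 cm.
LBM = 118.6364 × (1 − 0.15) = 100.8409 kg. Katch-McArdle: BMR = 370 + 21.6 × 100.8409 = 2548.1636 kcal/day.
TEE = BMR × activity factor = 2548.1636 × 1.5 = 3822.2455 kcal/day.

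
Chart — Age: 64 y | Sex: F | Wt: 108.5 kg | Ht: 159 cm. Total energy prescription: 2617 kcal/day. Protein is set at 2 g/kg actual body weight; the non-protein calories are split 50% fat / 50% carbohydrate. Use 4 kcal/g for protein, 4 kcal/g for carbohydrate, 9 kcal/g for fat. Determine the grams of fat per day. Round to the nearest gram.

Protein = 2 × 108.5 = 217 g → 217 × 4 = 868 kcal.
Non-protein calories = 2617 − 868 = 1749 kcal.
Fat: 50% × 1749 = 874.5 kcal; carbohydrate: 874.5 kcal.
Fat: 874.5 kcal ÷ 9 kcal/g = 97.1667 g.

97 g/day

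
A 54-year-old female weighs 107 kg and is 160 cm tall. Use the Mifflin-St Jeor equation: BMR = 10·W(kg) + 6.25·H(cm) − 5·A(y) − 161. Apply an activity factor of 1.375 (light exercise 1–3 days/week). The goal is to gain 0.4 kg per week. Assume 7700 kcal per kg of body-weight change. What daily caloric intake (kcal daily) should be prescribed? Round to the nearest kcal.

2694 kcal daily

Mifflin-St Jeor (female): BMR = 10(107) + 6.25(160) − 5(54) − 161 = 1070 + 1000 − 270 − 161 = 1639 kcal/day.
TEE = 1639 × 1.375 = 2253.625 kcal/day.
Required daily surplus = 0.4 × 7700 ÷ 7 = 440 kcal/day.
Target intake = 2253.625 + 440 = 2693.625 kcal/day.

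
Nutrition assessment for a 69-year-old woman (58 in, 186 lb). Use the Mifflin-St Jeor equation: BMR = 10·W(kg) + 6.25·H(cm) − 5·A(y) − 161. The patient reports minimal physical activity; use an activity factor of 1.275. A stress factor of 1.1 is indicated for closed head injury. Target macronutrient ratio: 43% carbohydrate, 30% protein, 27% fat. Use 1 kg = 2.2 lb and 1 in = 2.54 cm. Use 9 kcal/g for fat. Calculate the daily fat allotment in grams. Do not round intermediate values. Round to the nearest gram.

Convert to metric: weight = 186 ÷ 2.2 = 84.5455 kg; height = 58 × 2.54 = 147.32 cm.
Mifflin-St Jeor (female): BMR = 10(84.5455) + 6.25(147.32) − 5(69) − 161 = 845.4545 + 920.75 − 345 − 161 = 1260.2045 kcal/day.
TEE = 1260.2045 × 1.275 = 1606.7608 kcal/day.
With stress factor 1.1: 1606.7608 × 1.1 = 1767.4369 kcal/day.
Fat energy = 27% × 1767.4369 = 477.208 kcal.
Fat = 477.208 ÷ 9 kcal/g = 53.0231 g.

53 g/day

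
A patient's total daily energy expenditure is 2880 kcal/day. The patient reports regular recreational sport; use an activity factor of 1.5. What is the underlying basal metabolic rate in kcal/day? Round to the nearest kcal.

1920 kcal/day

BMR = TEE ÷ activity factor = 2880 ÷ 1.5 = 1920 kcal/day.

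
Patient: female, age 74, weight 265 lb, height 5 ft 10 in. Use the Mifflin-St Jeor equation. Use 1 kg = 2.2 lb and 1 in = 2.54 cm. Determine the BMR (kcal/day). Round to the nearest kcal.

Convert to metric: weight = 265 ÷ 2.2 = 120.4545 kg; height = (5×12 + 10) × 2.54 = 70 × 2.54 = 177.8 cm.
Mifflin-St Jeor (female): BMR = 10(120.4545) + 6.25(177.8) − 5(74) − 161 = 1204.5455 + 1111.25 − 370 − 161 = 1784.7955 kcal/day.

1785 kcal/day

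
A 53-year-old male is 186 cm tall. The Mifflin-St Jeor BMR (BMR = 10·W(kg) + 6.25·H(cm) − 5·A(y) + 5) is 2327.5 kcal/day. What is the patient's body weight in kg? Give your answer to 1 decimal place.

142.5 kg

2327.5 = 10·W + 6.25(186) − 5(53) + 5
10·W = 2327.5 − 902.5 = 1425, so W = 142.5 kg.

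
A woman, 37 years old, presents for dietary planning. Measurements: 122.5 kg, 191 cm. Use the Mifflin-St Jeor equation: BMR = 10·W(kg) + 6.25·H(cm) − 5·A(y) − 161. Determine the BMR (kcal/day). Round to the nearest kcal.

Mifflin-St Jeor (female): BMR = 10(122.5) + 6.25(191) − 5(37) − 161 = 1225 + 1193.75 − 185 − 161 = 2072.75 kcal/day.

2073 kcal/day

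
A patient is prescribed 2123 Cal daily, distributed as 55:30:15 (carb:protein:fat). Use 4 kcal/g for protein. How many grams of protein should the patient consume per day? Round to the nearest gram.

159 g/day

Protein energy = 30% × 2123 = 636.9 kcal.
At 4 kcal/g: 636.9 ÷ 4 = 159.225 g.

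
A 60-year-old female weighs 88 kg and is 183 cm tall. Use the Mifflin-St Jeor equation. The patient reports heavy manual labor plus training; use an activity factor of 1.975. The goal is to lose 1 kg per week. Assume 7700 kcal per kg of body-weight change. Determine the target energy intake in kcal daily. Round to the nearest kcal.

Mifflin-St Jeor (female): BMR = 10(88) + 6.25(183) − 5(60) − 161 = 880 + 1143.75 − 300 − 161 = 1562.75 kcal/day.
TEE = 1562.75 × 1.975 = 3086.4313 kcal/day.
Required daily deficit = 1 × 7700 ÷ 7 = 1100 kcal/day.
Target intake = 3086.4313 − 1100 = 1986.4313 kcal/day.

1986 kcal daily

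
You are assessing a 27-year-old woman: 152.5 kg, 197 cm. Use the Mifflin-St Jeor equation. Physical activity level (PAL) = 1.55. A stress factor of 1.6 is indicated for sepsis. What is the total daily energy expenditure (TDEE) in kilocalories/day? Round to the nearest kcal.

6101 kilocalories/day

Mifflin-St Jeor (female): BMR = 10(152.5) + 6.25(197) − 5(27) − 161 = 1525 + 1231.25 − 135 − 161 = 2460.25 kcal/day.
TEE = BMR × activity factor = 2460.25 × 1.55 = 3813.3875 kcal/day.
Apply stress factor: 3813.3875 × 1.6 = 6101.42 kcal/day.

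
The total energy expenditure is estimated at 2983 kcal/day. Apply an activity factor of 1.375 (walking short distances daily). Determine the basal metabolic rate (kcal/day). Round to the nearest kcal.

2169 kcal/day

BMR = TEE ÷ activity factor = 2983 ÷ 1.375 = 2169.4545 kcal/day.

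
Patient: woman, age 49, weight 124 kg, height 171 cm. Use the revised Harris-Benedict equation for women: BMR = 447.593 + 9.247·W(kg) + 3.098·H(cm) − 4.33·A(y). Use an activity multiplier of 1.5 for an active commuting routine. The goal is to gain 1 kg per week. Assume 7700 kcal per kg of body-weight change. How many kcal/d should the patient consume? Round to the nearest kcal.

3968 kcal/d

Harris-Benedict: BMR = 447.593 + 9.247(124) + 3.098(171) − 4.33(49) = 1911.809 kcal/day.
TEE = 1911.809 × 1.5 = 2867.7135 kcal/day.
Required daily surplus = 1 × 7700 ÷ 7 = 1100 kcal/day.
Target intake = 2867.7135 + 1100 = 3967.7135 kcal/day.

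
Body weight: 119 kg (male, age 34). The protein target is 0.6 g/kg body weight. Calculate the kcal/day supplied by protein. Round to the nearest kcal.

Protein = 0.6 g/kg × 119 kg = 71.4 g/day.
Protein energy = 71.4 g × 4 kcal/g = 285.6 kcal/day.

286 kcal/day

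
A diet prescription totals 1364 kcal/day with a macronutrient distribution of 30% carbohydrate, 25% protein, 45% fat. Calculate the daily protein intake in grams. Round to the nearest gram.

Protein energy = 25% × 1364 = 341 kcal.
At 4 kcal/g: 341 ÷ 4 = 85.25 g.

85 g/day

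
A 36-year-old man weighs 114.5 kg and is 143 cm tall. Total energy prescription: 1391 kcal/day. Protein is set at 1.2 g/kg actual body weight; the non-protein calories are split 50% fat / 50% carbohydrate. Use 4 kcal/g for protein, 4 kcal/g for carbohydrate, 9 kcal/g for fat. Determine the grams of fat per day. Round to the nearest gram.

Protein = 1.2 × 114.5 = 137.4 g → 137.4 × 4 = 549.6 kcal.
Non-protein calories = 1391 − 549.6 = 841.4 kcal.
Fat: 50% × 841.4 = 420.7 kcal; carbohydrate: 420.7 kcal.
Fat: 420.7 kcal ÷ 9 kcal/g = 46.7444 g.

47 g/day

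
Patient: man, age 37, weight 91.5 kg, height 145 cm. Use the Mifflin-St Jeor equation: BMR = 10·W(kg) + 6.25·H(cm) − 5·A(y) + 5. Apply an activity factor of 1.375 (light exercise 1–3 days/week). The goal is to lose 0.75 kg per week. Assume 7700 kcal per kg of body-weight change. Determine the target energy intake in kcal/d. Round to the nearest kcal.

Mifflin-St Jeor (male): BMR = 10(91.5) + 6.25(145) − 5(37) + 5 = 915 + 906.25 − 185 + 5 = 1641.25 kcal/day.
TEE = 1641.25 × 1.375 = 2256.7188 kcal/day.
Required daily deficit = 0.75 × 7700 ÷ 7 = 825 kcal/day.
Target intake = 2256.7188 − 825 = 1431.7188 kcal/day.

1432 kcal/d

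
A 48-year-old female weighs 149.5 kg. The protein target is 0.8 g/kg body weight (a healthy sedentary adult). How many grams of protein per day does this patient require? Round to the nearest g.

Protein = 0.8 g/kg × 149.5 kg = 119.6 g/day.

120 g/day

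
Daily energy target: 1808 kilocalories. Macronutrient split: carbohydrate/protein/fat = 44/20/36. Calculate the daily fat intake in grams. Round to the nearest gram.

72 g/day

Fat energy = 36% × 1808 = 650.88 kcal.
At 9 kcal/g: 650.88 ÷ 9 = 72.32 g.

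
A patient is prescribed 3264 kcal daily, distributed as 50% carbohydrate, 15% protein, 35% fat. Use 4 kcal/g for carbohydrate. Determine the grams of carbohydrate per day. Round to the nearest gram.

Carbohydrate energy = 50% × 3264 = 1632 kcal.
At 4 kcal/g: 1632 ÷ 4 = 408 g.

408 g/day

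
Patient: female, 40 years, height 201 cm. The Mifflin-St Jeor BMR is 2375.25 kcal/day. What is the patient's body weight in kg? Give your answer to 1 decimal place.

148.0 kg

2375.25 = 10·W + 6.25(201) − 5(40) − 161
10·W = 2375.25 − 895.25 = 1480, so W = 148 kg.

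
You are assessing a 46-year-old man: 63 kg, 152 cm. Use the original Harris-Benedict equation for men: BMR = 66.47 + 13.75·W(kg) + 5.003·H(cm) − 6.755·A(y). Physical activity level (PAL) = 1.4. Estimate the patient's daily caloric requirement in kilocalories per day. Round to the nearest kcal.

Harris-Benedict: BMR = 66.47 + 13.75(63) + 5.003(152) − 6.755(46) = 1382.446 kcal/day.
TEE = BMR × activity factor = 1382.446 × 1.4 = 1935.4244 kcal/day.

1935 kilocalories per day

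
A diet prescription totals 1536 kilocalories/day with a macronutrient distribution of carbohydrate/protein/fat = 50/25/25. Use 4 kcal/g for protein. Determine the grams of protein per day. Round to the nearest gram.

Protein energy = 25% × 1536 = 384 kcal.
At 4 kcal/g: 384 ÷ 4 = 96 g.

96 g/day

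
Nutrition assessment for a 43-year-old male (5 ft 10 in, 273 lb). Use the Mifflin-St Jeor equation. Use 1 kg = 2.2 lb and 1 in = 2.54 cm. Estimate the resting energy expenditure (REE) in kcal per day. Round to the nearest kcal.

2142 kcal per day

Convert to metric: weight = 273 ÷ 2.2 = 124.0909 kg; height = (5×12 + 10) × 2.54 = 70 × 2.54 = 177.8 cm.
Mifflin-St Jeor (male): BMR = 10(124.0909) + 6.25(177.8) − 5(43) + 5 = 1240.9091 + 1111.25 − 215 + 5 = 2142.1591 kcal/day.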